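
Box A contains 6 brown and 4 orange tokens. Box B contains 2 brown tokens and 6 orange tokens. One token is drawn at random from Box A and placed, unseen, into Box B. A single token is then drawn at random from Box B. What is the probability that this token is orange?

Condition on how many of the transferred tokens are orange (from Box A: 4 orange of 10; then Box B has 9 total).
  0 orange: C(4,0)C(6,1)/C(10,1) = 3/5; then P = 6/9
  1 orange: C(4,1)C(6,0)/C(10,1) = 2/5; then P = 7/9
P(orange from Box B) = 32/45 ≈ 0.7111.

32/45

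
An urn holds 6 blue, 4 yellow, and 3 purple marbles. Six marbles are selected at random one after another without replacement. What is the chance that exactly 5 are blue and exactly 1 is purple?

Unordered draws without replacement: count favorable combinations over C(13,6).
Favorable = C(6,5) · C(4,0) · C(3,1) = 18; total = C(13,6) = 1716.
P = 18/1716 = 3/286 ≈ 0.0105.

3/286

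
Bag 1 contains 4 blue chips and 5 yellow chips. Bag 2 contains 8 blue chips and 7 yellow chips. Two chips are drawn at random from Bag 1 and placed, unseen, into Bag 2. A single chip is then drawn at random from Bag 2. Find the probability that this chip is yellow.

Condition on how many of the transferred chips are yellow (from Bag 1: 5 yellow of 9; then Bag 2 has 17 total).
  0 yellow: C(5,0)C(4,2)/C(9,2) = 1/6; then P = 7/17
  1 yellow: C(5,1)C(4,1)/C(9,2) = 5/9; then P = 8/17
  2 yellow: C(5,2)C(4,0)/C(9,2) = 5/18; then P = 9/17
P(yellow from Bag 2) = 73/153 ≈ 0.4771.

73/153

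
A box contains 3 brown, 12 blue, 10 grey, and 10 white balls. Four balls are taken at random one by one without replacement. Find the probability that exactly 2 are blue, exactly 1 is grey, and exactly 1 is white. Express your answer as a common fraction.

Unordered draws without replacement: count favorable combinations over C(35,4).
Favorable = C(3,0) · C(12,2) · C(10,1) · C(10,1) = 6600; total = C(35,4) = 52360.
P = 6600/52360 = 15/119 ≈ 0.1261.

15/119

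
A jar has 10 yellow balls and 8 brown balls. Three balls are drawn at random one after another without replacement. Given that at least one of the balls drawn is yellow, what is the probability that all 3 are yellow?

P(all 3 yellow) = C(10,3)/C(18,3) = 5/34; P(at least one yellow) = 1 − C(8,3)/C(18,3) = 95/102.
Since 'all 3 yellow' ⊆ 'at least one yellow', P(all 3 | at least one) = 5/34 / 95/102 = 3/19 ≈ 0.1579.

3/19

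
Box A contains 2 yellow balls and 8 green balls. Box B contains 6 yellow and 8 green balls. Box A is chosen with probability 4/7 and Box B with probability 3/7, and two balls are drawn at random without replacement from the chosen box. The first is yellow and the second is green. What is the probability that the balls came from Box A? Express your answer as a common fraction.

P(E | Box A) = 8/45; P(E | Box B) = 24/91.
P(E) = 4/7·8/45 + 3/7·24/91 = 6152/28665.
By Bayes' rule, P(Box A | E) = 32/315 / 6152/28665 = 364/769 ≈ 0.4733.

364/769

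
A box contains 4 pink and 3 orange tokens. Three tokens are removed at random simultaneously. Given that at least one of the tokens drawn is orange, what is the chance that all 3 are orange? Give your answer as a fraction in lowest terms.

1/31

P(all 3 orange) = C(3,3)/C(7,3) = 1/35; P(at least one orange) = 1 − C(4,3)/C(7,3) = 31/35.
Since 'all 3 orange' ⊆ 'at least one orange', P(all 3 | at least one) = 1/35 / 31/35 = 1/31 ≈ 0.0323.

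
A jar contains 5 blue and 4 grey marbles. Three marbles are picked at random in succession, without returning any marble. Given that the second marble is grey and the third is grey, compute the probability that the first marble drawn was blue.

5/7

P(first=blue and the second marble is grey and the third is grey) = (5/9)·(4/8)·(3/7) = 5/42.
P(E) = Σ over first color = 5/42 + 1/21 = 1/6.
By Bayes, P(first=blue | E) = 5/42 / 1/6 = 5/7 ≈ 0.7143.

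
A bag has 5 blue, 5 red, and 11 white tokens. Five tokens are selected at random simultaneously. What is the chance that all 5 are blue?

1/20349

Unordered draws without replacement: count favorable combinations over C(21,5).
Favorable = C(5,5) · C(5,0) · C(11,0) = 1; total = C(21,5) = 20349.
P = 1/20349 = 1/20349 ≈ 0.0000.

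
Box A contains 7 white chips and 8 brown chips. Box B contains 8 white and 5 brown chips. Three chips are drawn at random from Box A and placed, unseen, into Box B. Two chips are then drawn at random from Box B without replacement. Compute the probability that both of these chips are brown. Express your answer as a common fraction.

47/300

Condition on how many of the transferred chips are brown (from Box A: 8 brown of 15; then Box B has 16 total).
  0 brown: C(8,0)C(7,3)/C(15,3) = 1/13; then P = C(5,2)/C(16,2) = 1/12
  1 brown: C(8,1)C(7,2)/C(15,3) = 24/65; then P = C(6,2)/C(16,2) = 1/8
  2 brown: C(8,2)C(7,1)/C(15,3) = 28/65; then P = C(7,2)/C(16,2) = 7/40
  3 brown: C(8,3)C(7,0)/C(15,3) = 8/65; then P = C(8,2)/C(16,2) = 7/30
P(both brown) = 47/300 ≈ 0.1567.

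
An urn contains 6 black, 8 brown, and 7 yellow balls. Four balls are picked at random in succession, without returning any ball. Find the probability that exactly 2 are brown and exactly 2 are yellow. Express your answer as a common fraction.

Unordered draws without replacement: count favorable combinations over C(21,4).
Favorable = C(6,0) · C(8,2) · C(7,2) = 588; total = C(21,4) = 5985.
P = 588/5985 = 28/285 ≈ 0.0982.

28/285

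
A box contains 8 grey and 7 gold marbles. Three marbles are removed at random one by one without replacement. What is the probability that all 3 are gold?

1/13

Unordered draws without replacement: count favorable combinations over C(15,3).
Favorable = C(8,0) · C(7,3) = 35; total = C(15,3) = 455.
P = 35/455 = 1/13 ≈ 0.0769.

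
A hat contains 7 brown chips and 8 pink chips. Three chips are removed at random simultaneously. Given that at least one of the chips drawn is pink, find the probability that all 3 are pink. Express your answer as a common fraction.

2/15

P(all 3 pink) = C(8,3)/C(15,3) = 8/65; P(at least one pink) = 1 − C(7,3)/C(15,3) = 12/13.
Since 'all 3 pink' ⊆ 'at least one pink', P(all 3 | at least one) = 8/65 / 12/13 = 2/15 ≈ 0.1333.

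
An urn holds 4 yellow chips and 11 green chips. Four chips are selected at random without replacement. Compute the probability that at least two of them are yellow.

Sum the hypergeometric tail for j = 2,…,4 yellow chips.
Favorable = C(4,2)·C(11,2) + C(4,3)·C(11,1) + C(4,4)·C(11,0) = 375; total = C(15,4) = 1365.
P = 375/1365 = 25/91 ≈ 0.2747.

25/91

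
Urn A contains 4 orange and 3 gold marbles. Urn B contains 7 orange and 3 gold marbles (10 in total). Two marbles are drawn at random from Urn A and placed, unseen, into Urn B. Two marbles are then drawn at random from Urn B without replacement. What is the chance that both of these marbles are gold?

Condition on how many of the transferred marbles are gold (from Urn A: 3 gold of 7; then Urn B has 12 total).
  0 gold: C(3,0)C(4,2)/C(7,2) = 2/7; then P = C(3,2)/C(12,2) = 1/22
  1 gold: C(3,1)C(4,1)/C(7,2) = 4/7; then P = C(4,2)/C(12,2) = 1/11
  2 gold: C(3,2)C(4,0)/C(7,2) = 1/7; then P = C(5,2)/C(12,2) = 5/33
P(both gold) = 20/231 ≈ 0.0866.

20/231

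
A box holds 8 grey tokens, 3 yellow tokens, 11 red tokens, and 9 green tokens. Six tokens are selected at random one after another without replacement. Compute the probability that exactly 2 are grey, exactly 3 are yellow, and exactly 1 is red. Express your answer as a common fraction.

Unordered draws without replacement: count favorable combinations over C(31,6).
Favorable = C(8,2) · C(3,3) · C(11,1) · C(9,0) = 308; total = C(31,6) = 736281.
P = 308/736281 = 44/105183 ≈ 0.0004.

44/105183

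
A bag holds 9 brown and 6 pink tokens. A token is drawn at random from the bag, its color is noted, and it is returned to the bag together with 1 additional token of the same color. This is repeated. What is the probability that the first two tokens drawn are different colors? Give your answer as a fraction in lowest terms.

Either brown then pink, or pink then brown; after the first draw the total is 16.
P = (9/15)·(6/16) + (6/15)·(9/16) = 9/20 ≈ 0.4500.

9/20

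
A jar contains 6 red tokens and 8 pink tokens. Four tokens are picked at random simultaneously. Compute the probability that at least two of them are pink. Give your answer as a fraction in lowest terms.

Sum the hypergeometric tail for j = 2,…,4 pink tokens.
Favorable = C(8,2)·C(6,2) + C(8,3)·C(6,1) + C(8,4)·C(6,0) = 826; total = C(14,4) = 1001.
P = 826/1001 = 118/143 ≈ 0.8252.

118/143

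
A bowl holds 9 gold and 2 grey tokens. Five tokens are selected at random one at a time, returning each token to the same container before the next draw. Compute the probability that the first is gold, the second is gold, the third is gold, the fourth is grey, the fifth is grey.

2916/161051

Multiply the conditional probability of each draw in order, with replacement (the composition resets each draw).
P = (9/11) · (9/11) · (9/11) · (2/11) · (2/11) = 2916/161051 ≈ 0.0181.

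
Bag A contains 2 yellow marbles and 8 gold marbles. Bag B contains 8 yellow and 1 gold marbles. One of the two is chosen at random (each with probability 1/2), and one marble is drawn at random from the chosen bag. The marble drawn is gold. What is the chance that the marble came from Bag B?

5/41

P(gold | Bag A) = 4/5; P(gold | Bag B) = 1/9.
P(gold) = 1/2·4/5 + 1/2·1/9 = 41/90.
By Bayes' rule, P(Bag B | gold) = 1/18 / 41/90 = 5/41 ≈ 0.1220.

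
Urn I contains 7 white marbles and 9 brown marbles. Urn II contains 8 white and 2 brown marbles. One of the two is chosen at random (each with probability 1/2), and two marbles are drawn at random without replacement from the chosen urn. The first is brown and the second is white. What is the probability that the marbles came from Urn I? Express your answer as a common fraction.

P(E | Urn I) = 21/80; P(E | Urn II) = 8/45.
P(E) = 1/2·21/80 + 1/2·8/45 = 317/1440.
By Bayes' rule, P(Urn I | E) = 21/160 / 317/1440 = 189/317 ≈ 0.5962.

189/317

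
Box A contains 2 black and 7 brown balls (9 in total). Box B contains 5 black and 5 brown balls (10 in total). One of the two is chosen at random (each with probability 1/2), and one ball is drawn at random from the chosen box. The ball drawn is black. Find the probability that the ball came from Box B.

9/13

P(black | Box A) = 2/9; P(black | Box B) = 1/2.
P(black) = 1/2·2/9 + 1/2·1/2 = 13/36.
By Bayes' rule, P(Box B | black) = 1/4 / 13/36 = 9/13 ≈ 0.6923.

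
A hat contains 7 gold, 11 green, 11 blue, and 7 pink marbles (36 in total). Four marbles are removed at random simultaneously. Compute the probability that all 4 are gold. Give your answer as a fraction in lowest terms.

1/1683

Unordered draws without replacement: count favorable combinations over C(36,4).
Favorable = C(7,4) · C(11,0) · C(11,0) · C(7,0) = 35; total = C(36,4) = 58905.
P = 35/58905 = 1/1683 ≈ 0.0006.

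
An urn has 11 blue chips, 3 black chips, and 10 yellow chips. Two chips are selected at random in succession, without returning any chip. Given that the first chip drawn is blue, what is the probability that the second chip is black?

After removing 1 blue, the urn has 3 black out of 23 remaining.
P(second is black | given) = 3/23 ≈ 0.1304.

3/23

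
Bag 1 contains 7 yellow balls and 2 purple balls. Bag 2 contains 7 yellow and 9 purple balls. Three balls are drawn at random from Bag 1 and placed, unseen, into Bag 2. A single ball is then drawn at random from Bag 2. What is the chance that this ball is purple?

29/57

Condition on how many of the transferred balls are purple (from Bag 1: 2 purple of 9; then Bag 2 has 19 total).
  0 purple: C(2,0)C(7,3)/C(9,3) = 5/12; then P = 9/19
  1 purple: C(2,1)C(7,2)/C(9,3) = 1/2; then P = 10/19
  2 purple: C(2,2)C(7,1)/C(9,3) = 1/12; then P = 11/19
P(purple from Bag 2) = 29/57 ≈ 0.5088.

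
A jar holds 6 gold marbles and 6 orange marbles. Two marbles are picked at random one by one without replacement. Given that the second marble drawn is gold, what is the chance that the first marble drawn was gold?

5/11

P(first=gold and the second marble drawn is gold) = (6/12)·(5/11) = 5/22.
P(the second marble drawn is gold) = Σ over first color = 5/22 + 3/11 = 1/2.
By Bayes, P(first=gold | the second marble drawn is gold) = 5/22 / 1/2 = 5/11 ≈ 0.4545.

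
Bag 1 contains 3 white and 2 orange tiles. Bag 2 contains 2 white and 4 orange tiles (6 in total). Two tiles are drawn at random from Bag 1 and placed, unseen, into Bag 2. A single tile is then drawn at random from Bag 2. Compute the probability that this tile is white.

Condition on how many of the transferred tiles are white (from Bag 1: 3 white of 5; then Bag 2 has 8 total).
  0 white: C(3,0)C(2,2)/C(5,2) = 1/10; then P = 2/8
  1 white: C(3,1)C(2,1)/C(5,2) = 3/5; then P = 3/8
  2 white: C(3,2)C(2,0)/C(5,2) = 3/10; then P = 4/8
P(white from Bag 2) = 2/5 ≈ 0.4000.

2/5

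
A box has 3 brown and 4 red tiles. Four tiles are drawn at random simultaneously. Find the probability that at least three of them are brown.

4/35

Sum the hypergeometric tail for j = 3,…,3 brown tiles.
Favorable = C(3,3)·C(4,1) = 4; total = C(7,4) = 35.
P = 4/35 = 4/35 ≈ 0.1143.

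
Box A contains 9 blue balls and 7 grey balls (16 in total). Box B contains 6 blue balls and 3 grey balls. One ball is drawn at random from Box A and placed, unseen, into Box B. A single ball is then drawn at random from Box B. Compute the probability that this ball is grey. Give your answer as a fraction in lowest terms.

11/32

Condition on how many of the transferred balls are grey (from Box A: 7 grey of 16; then Box B has 10 total).
  0 grey: C(7,0)C(9,1)/C(16,1) = 9/16; then P = 3/10
  1 grey: C(7,1)C(9,0)/C(16,1) = 7/16; then P = 4/10
P(grey from Box B) = 11/32 ≈ 0.3438.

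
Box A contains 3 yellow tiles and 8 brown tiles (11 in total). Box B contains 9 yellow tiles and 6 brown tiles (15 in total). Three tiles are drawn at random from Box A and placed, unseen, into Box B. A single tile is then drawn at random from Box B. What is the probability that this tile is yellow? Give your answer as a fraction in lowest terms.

6/11

Condition on how many of the transferred tiles are yellow (from Box A: 3 yellow of 11; then Box B has 18 total).
  0 yellow: C(3,0)C(8,3)/C(11,3) = 56/165; then P = 9/18
  1 yellow: C(3,1)C(8,2)/C(11,3) = 28/55; then P = 10/18
  2 yellow: C(3,2)C(8,1)/C(11,3) = 8/55; then P = 11/18
  3 yellow: C(3,3)C(8,0)/C(11,3) = 1/165; then P = 12/18
P(yellow from Box B) = 6/11 ≈ 0.5455.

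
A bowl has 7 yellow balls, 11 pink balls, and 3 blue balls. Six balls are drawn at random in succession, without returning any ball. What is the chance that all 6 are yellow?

1/7752

Unordered draws without replacement: count favorable combinations over C(21,6).
Favorable = C(7,6) · C(11,0) · C(3,0) = 7; total = C(21,6) = 54264.
P = 7/54264 = 1/7752 ≈ 0.0001.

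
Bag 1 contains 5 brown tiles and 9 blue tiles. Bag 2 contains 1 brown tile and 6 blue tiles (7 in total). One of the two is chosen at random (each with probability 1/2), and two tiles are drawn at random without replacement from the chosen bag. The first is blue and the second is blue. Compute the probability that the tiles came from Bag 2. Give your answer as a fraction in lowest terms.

P(E | Bag 1) = 36/91; P(E | Bag 2) = 5/7.
P(E) = 1/2·36/91 + 1/2·5/7 = 101/182.
By Bayes' rule, P(Bag 2 | E) = 5/14 / 101/182 = 65/101 ≈ 0.6436.

65/101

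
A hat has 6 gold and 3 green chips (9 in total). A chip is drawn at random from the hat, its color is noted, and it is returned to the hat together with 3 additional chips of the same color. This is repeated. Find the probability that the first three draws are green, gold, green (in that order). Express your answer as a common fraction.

Track the composition after each reinforcement of +3.
P = (3/9) · (6/12) · (6/15) = 1/15 ≈ 0.0667.

1/15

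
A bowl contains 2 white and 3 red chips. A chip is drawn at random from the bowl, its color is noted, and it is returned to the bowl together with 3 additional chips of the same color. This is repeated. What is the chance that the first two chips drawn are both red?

After a red draw the bowl holds 6 red out of 8.
P = (3/5)·(6/8) = 9/20 ≈ 0.4500.

9/20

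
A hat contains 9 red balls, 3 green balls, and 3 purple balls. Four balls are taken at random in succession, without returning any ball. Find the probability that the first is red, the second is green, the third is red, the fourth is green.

6/455

Multiply the conditional probability of each draw in order, without replacement, so each draw removes one from its color and from the total.
P = (9/15) · (3/14) · (8/13) · (2/12) = 6/455 ≈ 0.0132.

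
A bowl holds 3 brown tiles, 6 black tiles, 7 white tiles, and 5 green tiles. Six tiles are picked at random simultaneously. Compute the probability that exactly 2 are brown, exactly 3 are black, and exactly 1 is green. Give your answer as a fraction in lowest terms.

Unordered draws without replacement: count favorable combinations over C(21,6).
Favorable = C(3,2) · C(6,3) · C(7,0) · C(5,1) = 300; total = C(21,6) = 54264.
P = 300/54264 = 25/4522 ≈ 0.0055.

25/4522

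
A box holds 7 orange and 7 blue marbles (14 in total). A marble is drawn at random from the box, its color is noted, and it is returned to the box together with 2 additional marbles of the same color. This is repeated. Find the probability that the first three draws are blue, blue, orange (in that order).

Track the composition after each reinforcement of +2.
P = (7/14) · (9/16) · (7/18) = 7/64 ≈ 0.1094.

7/64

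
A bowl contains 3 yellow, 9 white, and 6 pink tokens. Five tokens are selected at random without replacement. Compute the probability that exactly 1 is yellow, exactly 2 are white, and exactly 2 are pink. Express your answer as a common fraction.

45/238

Unordered draws without replacement: count favorable combinations over C(18,5).
Favorable = C(3,1) · C(9,2) · C(6,2) = 1620; total = C(18,5) = 8568.
P = 1620/8568 = 45/238 ≈ 0.1891.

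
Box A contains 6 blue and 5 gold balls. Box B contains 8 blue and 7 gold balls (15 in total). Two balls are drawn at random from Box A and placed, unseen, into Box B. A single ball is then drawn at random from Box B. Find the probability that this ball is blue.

100/187

Condition on how many of the transferred balls are blue (from Box A: 6 blue of 11; then Box B has 17 total).
  0 blue: C(6,0)C(5,2)/C(11,2) = 2/11; then P = 8/17
  1 blue: C(6,1)C(5,1)/C(11,2) = 6/11; then P = 9/17
  2 blue: C(6,2)C(5,0)/C(11,2) = 3/11; then P = 10/17
P(blue from Box B) = 100/187 ≈ 0.5348.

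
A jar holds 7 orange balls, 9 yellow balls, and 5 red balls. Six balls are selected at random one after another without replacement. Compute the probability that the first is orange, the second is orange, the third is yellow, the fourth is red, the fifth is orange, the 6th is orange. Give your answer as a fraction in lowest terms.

5/5168

Multiply the conditional probability of each draw in order, without replacement, so each draw removes one from its color and from the total.
P = (7/21) · (6/20) · (9/19) · (5/18) · (5/17) · (4/16) = 5/5168 ≈ 0.0010.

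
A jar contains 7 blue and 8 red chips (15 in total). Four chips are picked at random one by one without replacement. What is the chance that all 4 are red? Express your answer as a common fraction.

2/39

Unordered draws without replacement: count favorable combinations over C(15,4).
Favorable = C(7,0) · C(8,4) = 70; total = C(15,4) = 1365.
P = 70/1365 = 2/39 ≈ 0.0513.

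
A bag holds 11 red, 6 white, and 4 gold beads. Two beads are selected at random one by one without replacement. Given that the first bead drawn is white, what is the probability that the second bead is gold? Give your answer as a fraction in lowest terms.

After removing 1 white, the bag has 4 gold out of 20 remaining.
P(second is gold | given) = 4/20 = 1/5 ≈ 0.2000.

1/5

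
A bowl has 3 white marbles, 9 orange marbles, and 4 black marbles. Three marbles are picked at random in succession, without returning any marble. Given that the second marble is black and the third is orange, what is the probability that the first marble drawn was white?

P(first=white and the second marble is black and the third is orange) = (3/16)·(4/15)·(9/14) = 9/280.
P(E) = Σ over first color = 9/280 + 3/35 + 9/280 = 3/20.
By Bayes, P(first=white | E) = 9/280 / 3/20 = 3/14 ≈ 0.2143.

3/14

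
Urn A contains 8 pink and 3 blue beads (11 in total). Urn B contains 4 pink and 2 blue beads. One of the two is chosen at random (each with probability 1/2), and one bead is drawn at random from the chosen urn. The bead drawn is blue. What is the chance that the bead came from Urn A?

P(blue | Urn A) = 3/11; P(blue | Urn B) = 1/3.
P(blue) = 1/2·3/11 + 1/2·1/3 = 10/33.
By Bayes' rule, P(Urn A | blue) = 3/22 / 10/33 = 9/20 ≈ 0.4500.

9/20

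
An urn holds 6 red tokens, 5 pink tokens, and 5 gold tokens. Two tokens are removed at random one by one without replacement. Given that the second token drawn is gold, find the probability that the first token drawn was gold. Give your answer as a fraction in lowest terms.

4/15

P(first=gold and the second token drawn is gold) = (5/16)·(4/15) = 1/12.
P(the second token drawn is gold) = Σ over first color = 1/8 + 5/48 + 1/12 = 5/16.
By Bayes, P(first=gold | the second token drawn is gold) = 1/12 / 5/16 = 4/15 ≈ 0.2667.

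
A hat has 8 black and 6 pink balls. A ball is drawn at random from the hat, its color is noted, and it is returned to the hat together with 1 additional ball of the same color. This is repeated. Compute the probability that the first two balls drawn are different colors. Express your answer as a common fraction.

16/35

Either black then pink, or pink then black; after the first draw the total is 15.
P = (8/14)·(6/15) + (6/14)·(8/15) = 16/35 ≈ 0.4571.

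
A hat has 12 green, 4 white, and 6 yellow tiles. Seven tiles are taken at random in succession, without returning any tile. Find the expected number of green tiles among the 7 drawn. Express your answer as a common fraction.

42/11

By linearity of expectation, E[X] = Σ P(draw i is green); by symmetry each draw (even without replacement) has P(green) = 12/22.
E[X] = 7 · 12/22 = 42/11 ≈ 3.8182.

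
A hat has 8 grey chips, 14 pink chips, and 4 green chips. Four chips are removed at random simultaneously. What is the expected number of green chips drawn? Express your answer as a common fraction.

8/13

By linearity of expectation, E[X] = Σ P(draw i is green); by symmetry each draw (even without replacement) has P(green) = 4/26.
E[X] = 4 · 4/26 = 8/13 ≈ 0.6154.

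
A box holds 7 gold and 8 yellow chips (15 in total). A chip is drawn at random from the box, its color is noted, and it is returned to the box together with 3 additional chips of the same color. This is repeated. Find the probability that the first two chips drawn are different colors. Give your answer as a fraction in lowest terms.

56/135

Either gold then yellow, or yellow then gold; after the first draw the total is 18.
P = (7/15)·(8/18) + (8/15)·(7/18) = 56/135 ≈ 0.4148.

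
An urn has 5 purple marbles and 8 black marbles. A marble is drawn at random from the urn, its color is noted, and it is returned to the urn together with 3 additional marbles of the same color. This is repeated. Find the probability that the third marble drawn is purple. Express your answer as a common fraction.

5/13

Sum over the four possibilities for the first two draws (purple/not-purple each), tracking how the purple count and total change by +3 per draw.
P(third is purple) = 5/13 ≈ 0.3846. (In a Pólya urn every draw has the same marginal probability 5/13.)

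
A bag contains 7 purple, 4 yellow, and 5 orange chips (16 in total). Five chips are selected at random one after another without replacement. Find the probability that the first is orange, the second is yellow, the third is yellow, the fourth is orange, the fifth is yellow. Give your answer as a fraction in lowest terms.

Multiply the conditional probability of each draw in order, without replacement, so each draw removes one from its color and from the total.
P = (5/16) · (4/15) · (3/14) · (4/13) · (2/12) = 1/1092 ≈ 0.0009.

1/1092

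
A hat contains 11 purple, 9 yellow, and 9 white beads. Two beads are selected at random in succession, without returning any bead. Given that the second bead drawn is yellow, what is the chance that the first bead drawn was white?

9/28

P(first=white and the second bead drawn is yellow) = (9/29)·(9/28) = 81/812.
P(the second bead drawn is yellow) = Σ over first color = 99/812 + 18/203 + 81/812 = 9/29.
By Bayes, P(first=white | the second bead drawn is yellow) = 81/812 / 9/29 = 9/28 ≈ 0.3214.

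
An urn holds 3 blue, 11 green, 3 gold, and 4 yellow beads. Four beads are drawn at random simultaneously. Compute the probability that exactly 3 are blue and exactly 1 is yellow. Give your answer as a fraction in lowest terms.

4/5985

Unordered draws without replacement: count favorable combinations over C(21,4).
Favorable = C(3,3) · C(11,0) · C(3,0) · C(4,1) = 4; total = C(21,4) = 5985.
P = 4/5985 = 4/5985 ≈ 0.0007.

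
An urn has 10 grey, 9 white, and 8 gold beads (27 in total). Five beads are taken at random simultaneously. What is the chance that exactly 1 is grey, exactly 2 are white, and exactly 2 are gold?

Unordered draws without replacement: count favorable combinations over C(27,5).
Favorable = C(10,1) · C(9,2) · C(8,2) = 10080; total = C(27,5) = 80730.
P = 10080/80730 = 112/897 ≈ 0.1249.

112/897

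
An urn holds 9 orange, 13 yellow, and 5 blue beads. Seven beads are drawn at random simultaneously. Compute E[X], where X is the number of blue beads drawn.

35/27

By linearity of expectation, E[X] = Σ P(draw i is blue); by symmetry each draw (even without replacement) has P(blue) = 5/27.
E[X] = 7 · 5/27 = 35/27 ≈ 1.2963.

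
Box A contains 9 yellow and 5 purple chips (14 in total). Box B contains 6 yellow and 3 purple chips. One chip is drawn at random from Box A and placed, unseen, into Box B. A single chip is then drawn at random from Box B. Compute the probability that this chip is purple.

47/140

Condition on how many of the transferred chips are purple (from Box A: 5 purple of 14; then Box B has 10 total).
  0 purple: C(5,0)C(9,1)/C(14,1) = 9/14; then P = 3/10
  1 purple: C(5,1)C(9,0)/C(14,1) = 5/14; then P = 4/10
P(purple from Box B) = 47/140 ≈ 0.3357.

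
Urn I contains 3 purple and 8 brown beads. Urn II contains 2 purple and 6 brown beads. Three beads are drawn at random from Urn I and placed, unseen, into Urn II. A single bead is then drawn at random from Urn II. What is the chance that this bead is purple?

31/121

Condition on how many of the transferred beads are purple (from Urn I: 3 purple of 11; then Urn II has 11 total).
  0 purple: C(3,0)C(8,3)/C(11,3) = 56/165; then P = 2/11
  1 purple: C(3,1)C(8,2)/C(11,3) = 28/55; then P = 3/11
  2 purple: C(3,2)C(8,1)/C(11,3) = 8/55; then P = 4/11
  3 purple: C(3,3)C(8,0)/C(11,3) = 1/165; then P = 5/11
P(purple from Urn II) = 31/121 ≈ 0.2562.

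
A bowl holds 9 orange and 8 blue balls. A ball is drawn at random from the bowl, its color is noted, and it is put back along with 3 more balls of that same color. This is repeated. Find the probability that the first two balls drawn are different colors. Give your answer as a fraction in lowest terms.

Either orange then blue, or blue then orange; after the first draw the total is 20.
P = (9/17)·(8/20) + (8/17)·(9/20) = 36/85 ≈ 0.4235.

36/85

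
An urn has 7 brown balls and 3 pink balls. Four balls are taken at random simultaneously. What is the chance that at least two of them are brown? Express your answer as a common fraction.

Sum the hypergeometric tail for j = 2,…,4 brown balls.
Favorable = C(7,2)·C(3,2) + C(7,3)·C(3,1) + C(7,4)·C(3,0) = 203; total = C(10,4) = 210.
P = 203/210 = 29/30 ≈ 0.9667.

29/30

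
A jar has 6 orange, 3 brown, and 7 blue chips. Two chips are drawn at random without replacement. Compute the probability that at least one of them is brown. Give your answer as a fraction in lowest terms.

Use the complement: P(at least one brown) = 1 − P(no brown).
P(none) = C(13,2)/C(16,2) = 78/120.
So P = 1 − 78/120 = 7/20 ≈ 0.3500.

7/20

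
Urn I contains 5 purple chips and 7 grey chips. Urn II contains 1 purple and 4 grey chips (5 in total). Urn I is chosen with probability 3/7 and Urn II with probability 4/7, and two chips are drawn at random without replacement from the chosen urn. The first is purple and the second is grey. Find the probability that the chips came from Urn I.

P(E | Urn I) = 35/132; P(E | Urn II) = 1/5.
P(E) = 3/7·35/132 + 4/7·1/5 = 351/1540.
By Bayes' rule, P(Urn I | E) = 5/44 / 351/1540 = 175/351 ≈ 0.4986.

175/351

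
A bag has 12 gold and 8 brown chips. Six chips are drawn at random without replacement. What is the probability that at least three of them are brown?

Sum the hypergeometric tail for j = 3,…,6 brown chips.
Favorable = C(8,3)·C(12,3) + C(8,4)·C(12,2) + C(8,5)·C(12,1) + C(8,6)·C(12,0) = 17640; total = C(20,6) = 38760.
P = 17640/38760 = 147/323 ≈ 0.4551.

147/323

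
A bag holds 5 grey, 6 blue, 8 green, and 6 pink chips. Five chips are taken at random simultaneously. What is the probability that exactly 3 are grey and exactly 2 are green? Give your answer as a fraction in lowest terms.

4/759

Unordered draws without replacement: count favorable combinations over C(25,5).
Favorable = C(5,3) · C(6,0) · C(8,2) · C(6,0) = 280; total = C(25,5) = 53130.
P = 280/53130 = 4/759 ≈ 0.0053.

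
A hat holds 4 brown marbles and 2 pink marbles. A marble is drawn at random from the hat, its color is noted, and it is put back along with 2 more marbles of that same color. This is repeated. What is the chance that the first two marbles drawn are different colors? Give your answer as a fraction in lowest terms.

1/3

Either brown then pink, or pink then brown; after the first draw the total is 8.
P = (4/6)·(2/8) + (2/6)·(4/8) = 1/3 ≈ 0.3333.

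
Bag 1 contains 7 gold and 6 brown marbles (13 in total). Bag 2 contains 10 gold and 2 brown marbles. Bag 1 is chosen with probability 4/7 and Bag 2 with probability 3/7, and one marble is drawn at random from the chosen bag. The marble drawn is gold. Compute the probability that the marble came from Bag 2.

P(gold | Bag 1) = 7/13; P(gold | Bag 2) = 5/6.
P(gold) = 4/7·7/13 + 3/7·5/6 = 121/182.
By Bayes' rule, P(Bag 2 | gold) = 5/14 / 121/182 = 65/121 ≈ 0.5372.

65/121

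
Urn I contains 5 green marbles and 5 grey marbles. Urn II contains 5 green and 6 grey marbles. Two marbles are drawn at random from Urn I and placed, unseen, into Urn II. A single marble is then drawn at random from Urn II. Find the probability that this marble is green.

Condition on how many of the transferred marbles are green (from Urn I: 5 green of 10; then Urn II has 13 total).
  0 green: C(5,0)C(5,2)/C(10,2) = 2/9; then P = 5/13
  1 green: C(5,1)C(5,1)/C(10,2) = 5/9; then P = 6/13
  2 green: C(5,2)C(5,0)/C(10,2) = 2/9; then P = 7/13
P(green from Urn II) = 6/13 ≈ 0.4615.

6/13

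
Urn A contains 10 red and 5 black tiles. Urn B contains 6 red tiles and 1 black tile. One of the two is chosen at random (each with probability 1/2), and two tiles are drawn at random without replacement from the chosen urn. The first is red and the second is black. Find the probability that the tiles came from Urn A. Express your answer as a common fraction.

5/8

P(E | Urn A) = 5/21; P(E | Urn B) = 1/7.
P(E) = 1/2·5/21 + 1/2·1/7 = 4/21.
By Bayes' rule, P(Urn A | E) = 5/42 / 4/21 = 5/8 ≈ 0.6250.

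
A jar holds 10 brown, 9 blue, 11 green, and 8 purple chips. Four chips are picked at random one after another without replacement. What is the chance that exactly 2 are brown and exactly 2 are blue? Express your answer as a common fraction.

Unordered draws without replacement: count favorable combinations over C(38,4).
Favorable = C(10,2) · C(9,2) · C(11,0) · C(8,0) = 1620; total = C(38,4) = 73815.
P = 1620/73815 = 108/4921 ≈ 0.0219.

108/4921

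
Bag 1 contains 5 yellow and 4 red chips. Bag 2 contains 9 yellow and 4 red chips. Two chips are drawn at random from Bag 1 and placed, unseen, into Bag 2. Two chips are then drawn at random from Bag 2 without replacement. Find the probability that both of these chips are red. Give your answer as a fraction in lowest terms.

5/54

Condition on how many of the transferred chips are red (from Bag 1: 4 red of 9; then Bag 2 has 15 total).
  0 red: C(4,0)C(5,2)/C(9,2) = 5/18; then P = C(4,2)/C(15,2) = 2/35
  1 red: C(4,1)C(5,1)/C(9,2) = 5/9; then P = C(5,2)/C(15,2) = 2/21
  2 red: C(4,2)C(5,0)/C(9,2) = 1/6; then P = C(6,2)/C(15,2) = 1/7
P(both red) = 5/54 ≈ 0.0926.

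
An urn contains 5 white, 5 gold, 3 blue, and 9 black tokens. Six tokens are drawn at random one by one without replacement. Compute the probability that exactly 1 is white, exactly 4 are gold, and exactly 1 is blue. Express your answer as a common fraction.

25/24871

Unordered draws without replacement: count favorable combinations over C(22,6).
Favorable = C(5,1) · C(5,4) · C(3,1) · C(9,0) = 75; total = C(22,6) = 74613.
P = 75/74613 = 25/24871 ≈ 0.0010.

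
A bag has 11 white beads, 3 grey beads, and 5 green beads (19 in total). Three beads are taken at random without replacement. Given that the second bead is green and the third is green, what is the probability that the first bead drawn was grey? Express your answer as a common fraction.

3/17

P(first=grey and the second bead is green and the third is green) = (3/19)·(5/18)·(4/17) = 10/969.
P(E) = Σ over first color = 110/2907 + 10/969 + 10/969 = 10/171.
By Bayes, P(first=grey | E) = 10/969 / 10/171 = 3/17 ≈ 0.1765.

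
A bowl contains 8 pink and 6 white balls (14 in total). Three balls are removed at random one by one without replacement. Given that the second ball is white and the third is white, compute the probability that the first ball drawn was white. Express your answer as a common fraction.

P(first=white and the second ball is white and the third is white) = (6/14)·(5/13)·(4/12) = 5/91.
P(E) = Σ over first color = 10/91 + 5/91 = 15/91.
By Bayes, P(first=white | E) = 5/91 / 15/91 = 1/3 ≈ 0.3333.

1/3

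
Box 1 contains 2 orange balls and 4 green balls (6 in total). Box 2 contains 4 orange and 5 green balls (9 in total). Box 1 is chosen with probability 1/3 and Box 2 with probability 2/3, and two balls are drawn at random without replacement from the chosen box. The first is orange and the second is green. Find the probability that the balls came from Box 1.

12/37

P(E | Box 1) = 4/15; P(E | Box 2) = 5/18.
P(E) = 1/3·4/15 + 2/3·5/18 = 37/135.
By Bayes' rule, P(Box 1 | E) = 4/45 / 37/135 = 12/37 ≈ 0.3243.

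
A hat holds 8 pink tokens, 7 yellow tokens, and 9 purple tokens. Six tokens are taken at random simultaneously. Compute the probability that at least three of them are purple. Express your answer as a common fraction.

1908/4807

Sum the hypergeometric tail for j = 3,…,6 purple tokens.
Favorable = C(9,3)·C(15,3) + C(9,4)·C(15,2) + C(9,5)·C(15,1) + C(9,6)·C(15,0) = 53424; total = C(24,6) = 134596.
P = 53424/134596 = 1908/4807 ≈ 0.3969.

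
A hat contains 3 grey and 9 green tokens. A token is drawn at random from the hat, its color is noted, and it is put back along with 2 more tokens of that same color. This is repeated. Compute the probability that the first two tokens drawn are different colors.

Either green then grey, or grey then green; after the first draw the total is 14.
P = (9/12)·(3/14) + (3/12)·(9/14) = 9/28 ≈ 0.3214.

9/28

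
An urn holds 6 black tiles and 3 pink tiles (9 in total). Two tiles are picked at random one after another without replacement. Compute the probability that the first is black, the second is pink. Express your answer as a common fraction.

1/4

Multiply the conditional probability of each draw in order, without replacement, so each draw removes one from its color and from the total.
P = (6/9) · (3/8) = 1/4 ≈ 0.2500.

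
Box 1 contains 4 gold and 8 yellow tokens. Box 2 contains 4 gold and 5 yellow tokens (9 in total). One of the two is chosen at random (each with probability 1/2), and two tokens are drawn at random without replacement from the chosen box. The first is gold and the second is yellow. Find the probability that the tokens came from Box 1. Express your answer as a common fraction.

48/103

P(E | Box 1) = 8/33; P(E | Box 2) = 5/18.
P(E) = 1/2·8/33 + 1/2·5/18 = 103/396.
By Bayes' rule, P(Box 1 | E) = 4/33 / 103/396 = 48/103 ≈ 0.4660.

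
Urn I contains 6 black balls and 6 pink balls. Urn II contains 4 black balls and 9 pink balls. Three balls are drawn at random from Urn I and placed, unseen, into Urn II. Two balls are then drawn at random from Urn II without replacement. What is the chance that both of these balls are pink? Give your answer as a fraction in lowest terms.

Condition on how many of the transferred balls are pink (from Urn I: 6 pink of 12; then Urn II has 16 total).
  0 pink: C(6,0)C(6,3)/C(12,3) = 1/11; then P = C(9,2)/C(16,2) = 3/10
  1 pink: C(6,1)C(6,2)/C(12,3) = 9/22; then P = C(10,2)/C(16,2) = 3/8
  2 pink: C(6,2)C(6,1)/C(12,3) = 9/22; then P = C(11,2)/C(16,2) = 11/24
  3 pink: C(6,3)C(6,0)/C(12,3) = 1/11; then P = C(12,2)/C(16,2) = 11/20
P(both pink) = 23/55 ≈ 0.4182.

23/55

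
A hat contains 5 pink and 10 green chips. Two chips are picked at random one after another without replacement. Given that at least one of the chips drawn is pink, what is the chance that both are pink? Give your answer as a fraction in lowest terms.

P(both pink) = C(5,2)/C(15,2) = 2/21; P(at least one pink) = 1 − C(10,2)/C(15,2) = 4/7.
Since 'both pink' ⊆ 'at least one pink', P(both | at least one) = 2/21 / 4/7 = 1/6 ≈ 0.1667.

1/6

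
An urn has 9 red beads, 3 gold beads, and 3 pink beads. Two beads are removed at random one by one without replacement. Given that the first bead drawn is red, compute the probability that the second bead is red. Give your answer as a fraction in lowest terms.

After removing 1 red, the urn has 8 red out of 14 remaining.
P(second is red | given) = 8/14 = 4/7 ≈ 0.5714.

4/7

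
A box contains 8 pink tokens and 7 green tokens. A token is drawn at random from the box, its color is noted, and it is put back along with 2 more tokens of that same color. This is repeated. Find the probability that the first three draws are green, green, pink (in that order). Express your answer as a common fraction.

168/1615

Track the composition after each reinforcement of +2.
P = (7/15) · (9/17) · (8/19) = 168/1615 ≈ 0.1040.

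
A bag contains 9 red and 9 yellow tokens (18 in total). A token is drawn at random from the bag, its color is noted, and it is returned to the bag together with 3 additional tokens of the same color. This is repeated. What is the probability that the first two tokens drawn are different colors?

3/7

Either yellow then red, or red then yellow; after the first draw the total is 21.
P = (9/18)·(9/21) + (9/18)·(9/21) = 3/7 ≈ 0.4286.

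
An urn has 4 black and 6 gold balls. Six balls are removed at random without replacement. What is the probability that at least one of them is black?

209/210

Use the complement: P(at least one black) = 1 − P(no black).
P(none) = C(6,6)/C(10,6) = 1/210.
So P = 1 − 1/210 = 209/210 ≈ 0.9952.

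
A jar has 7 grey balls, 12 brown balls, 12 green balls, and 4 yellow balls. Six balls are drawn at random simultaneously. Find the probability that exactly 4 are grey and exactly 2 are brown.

3/2108

Unordered draws without replacement: count favorable combinations over C(35,6).
Favorable = C(7,4) · C(12,2) · C(12,0) · C(4,0) = 2310; total = C(35,6) = 1623160.
P = 2310/1623160 = 3/2108 ≈ 0.0014.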